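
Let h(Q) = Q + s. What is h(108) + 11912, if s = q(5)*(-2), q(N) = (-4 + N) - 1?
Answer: 12020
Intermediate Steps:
q(N) = -5 + N
s = 0 (s = (-5 + 5)*(-2) = 0*(-2) = 0)
h(Q) = Q (h(Q) = Q + 0 = Q)
h(108) + 11912 = 108 + 11912 = 12020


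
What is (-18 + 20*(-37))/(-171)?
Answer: 758/171 ≈ 4.4327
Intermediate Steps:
(-18 + 20*(-37))/(-171) = (-18 - 740)*(-1/171) = -758*(-1/171) = 758/171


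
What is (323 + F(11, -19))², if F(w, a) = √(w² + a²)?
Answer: (323 + √482)² ≈ 1.1899e+5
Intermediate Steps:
F(w, a) = √(a² + w²)
(323 + F(11, -19))² = (323 + √((-19)² + 11²))² = (323 + √(361 + 121))² = (323 + √482)²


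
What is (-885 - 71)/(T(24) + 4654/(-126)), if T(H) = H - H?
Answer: 60228/2327 ≈ 25.882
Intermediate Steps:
T(H) = 0
(-885 - 71)/(T(24) + 4654/(-126)) = (-885 - 71)/(0 + 4654/(-126)) = -956/(0 + 4654*(-1/126)) = -956/(0 - 2327/63) = -956/(-2327/63) = -956*(-63/2327) = 60228/2327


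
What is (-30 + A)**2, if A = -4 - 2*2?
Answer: 1444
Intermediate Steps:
A = -8 (A = -4 - 4 = -8)
(-30 + A)**2 = (-30 - 8)**2 = (-38)**2 = 1444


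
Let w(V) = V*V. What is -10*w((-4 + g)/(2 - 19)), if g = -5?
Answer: -810/289 ≈ -2.8028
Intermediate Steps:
w(V) = V²
-10*w((-4 + g)/(2 - 19)) = -10*(-4 - 5)²/(2 - 19)² = -10*(-9/(-17))² = -10*(-9*(-1/17))² = -10*(9/17)² = -10*81/289 = -810/289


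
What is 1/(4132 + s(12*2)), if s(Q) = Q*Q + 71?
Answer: 1/4779 ≈ 0.00020925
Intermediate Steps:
s(Q) = 71 + Q**2 (s(Q) = Q**2 + 71 = 71 + Q**2)
1/(4132 + s(12*2)) = 1/(4132 + (71 + (12*2)**2)) = 1/(4132 + (71 + 24**2)) = 1/(4132 + (71 + 576)) = 1/(4132 + 647) = 1/4779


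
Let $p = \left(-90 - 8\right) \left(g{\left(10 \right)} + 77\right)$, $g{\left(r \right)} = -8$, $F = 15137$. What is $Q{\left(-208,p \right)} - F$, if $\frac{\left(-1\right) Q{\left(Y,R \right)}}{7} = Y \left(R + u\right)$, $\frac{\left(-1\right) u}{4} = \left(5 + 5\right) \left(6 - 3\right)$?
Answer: $-10035329$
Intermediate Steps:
$u = -120$ ($u = - 4 \left(5 + 5\right) \left(6 - 3\right) = - 4 \cdot 10 \cdot 3 = \left(-4\right) 30 = -120$)
$p = -6762$ ($p = \left(-90 - 8\right) \left(-8 + 77\right) = \left(-98\right) 69 = -6762$)
$Q{\left(Y,R \right)} = - 7 Y \left(-120 + R\right)$ ($Q{\left(Y,R \right)} = - 7 Y \left(R - 120\right) = - 7 Y \left(-120 + R\right)$)
$Q{\left(-208,p \right)} - F = 7 \left(-208\right) \left(120 - -6762\right) - 15137 = 7 \left(-208\right) \left(120 + 6762\right) - 15137 = 7 \left(-208\right) 6882 - 15137 = -10020192 - 15137 = -10035329$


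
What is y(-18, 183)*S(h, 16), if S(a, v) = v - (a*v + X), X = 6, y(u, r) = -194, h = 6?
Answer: 16684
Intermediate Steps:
S(a, v) = -6 + v - a*v (S(a, v) = v - (a*v + 6) = v - (6 + a*v) = v + (-6 - a*v) = -6 + v - a*v)
y(-18, 183)*S(h, 16) = -194*(-6 + 16 - 1*6*16) = -194*(-6 + 16 - 96) = -194*(-86) = 16684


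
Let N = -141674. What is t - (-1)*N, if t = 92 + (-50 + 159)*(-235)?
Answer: -167197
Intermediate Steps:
t = -25523 (t = 92 + 109*(-235) = 92 - 25615 = -25523)
t - (-1)*N = -25523 - (-1)*(-141674) = -25523 - 1*141674 = -25523 - 141674 = -167197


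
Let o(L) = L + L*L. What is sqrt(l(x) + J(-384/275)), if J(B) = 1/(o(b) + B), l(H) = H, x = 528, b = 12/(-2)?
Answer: sqrt(3630179102)/2622 ≈ 22.979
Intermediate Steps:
b = -6 (b = 12*(-1/2) = -6)
o(L) = L + L**2
J(B) = 1/(30 + B) (J(B) = 1/(-6*(1 - 6) + B) = 1/(-6*(-5) + B) = 1/(30 + B))
sqrt(l(x) + J(-384/275)) = sqrt(528 + 1/(30 - 384/275)) = sqrt(528 + 1/(7866/275)) = sqrt(528 + 275/7866) = sqrt(4153523/7866) = sqrt(3630179102)/2622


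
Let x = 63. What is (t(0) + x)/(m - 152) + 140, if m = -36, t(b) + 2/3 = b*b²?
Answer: 78773/564 ≈ 139.67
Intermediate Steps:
t(b) = -⅔ + b³ (t(b) = -⅔ + b*b² = -⅔ + b³)
(t(0) + x)/(m - 152) + 140 = ((-⅔ + 0³) + 63)/(-36 - 152) + 140 = ((-⅔ + 0) + 63)/(-188) + 140 = (-⅔ + 63)*(-1/188) + 140 = (187/3)*(-1/188) + 140 = -187/564 + 140 = 78773/564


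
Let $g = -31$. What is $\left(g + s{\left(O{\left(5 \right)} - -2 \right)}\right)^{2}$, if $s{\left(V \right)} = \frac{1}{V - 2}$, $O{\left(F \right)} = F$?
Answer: $\frac{23716}{25} \approx 948.64$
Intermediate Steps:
$s{\left(V \right)} = \frac{1}{-2 + V}$
$\left(g + s{\left(O{\left(5 \right)} - -2 \right)}\right)^{2} = \left(-31 + \frac{1}{-2 + \left(5 - -2\right)}\right)^{2} = \left(-31 + \frac{1}{-2 + \left(5 + 2\right)}\right)^{2} = \left(-31 + \frac{1}{-2 + 7}\right)^{2} = \left(-31 + \frac{1}{5}\right)^{2} = \left(- \frac{154}{5}\right)^{2} = \frac{23716}{25}$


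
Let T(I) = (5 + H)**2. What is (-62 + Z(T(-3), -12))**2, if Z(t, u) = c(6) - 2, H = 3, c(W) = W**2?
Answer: 784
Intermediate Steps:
T(I) = 64 (T(I) = (5 + 3)**2 = 8**2 = 64)
Z(t, u) = 34 (Z(t, u) = 6**2 - 2 = 36 - 2 = 34)
(-62 + Z(T(-3), -12))**2 = (-62 + 34)**2 = (-28)**2 = 784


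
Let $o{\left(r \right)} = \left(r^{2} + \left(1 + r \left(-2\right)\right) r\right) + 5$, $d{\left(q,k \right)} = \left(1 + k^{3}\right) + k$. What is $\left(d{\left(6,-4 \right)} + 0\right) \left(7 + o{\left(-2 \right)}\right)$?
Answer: $-402$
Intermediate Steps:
$d{\left(q,k \right)} = 1 + k + k^{3}$
$o{\left(r \right)} = 5 + r^{2} + r \left(1 - 2 r\right)$ ($o{\left(r \right)} = \left(r^{2} + \left(1 - 2 r\right) r\right) + 5 = \left(r^{2} + r \left(1 - 2 r\right)\right) + 5 = 5 + r^{2} + r \left(1 - 2 r\right)$)
$\left(d{\left(6,-4 \right)} + 0\right) \left(7 + o{\left(-2 \right)}\right) = \left(\left(1 - 4 + \left(-4\right)^{3}\right) + 0\right) \left(7 - 1\right) = \left(\left(1 - 4 - 64\right) + 0\right) \left(7 - 1\right) = \left(-67 + 0\right) \left(7 - 1\right) = - 67 \left(7 - 1\right) = \left(-67\right) 6 = -402$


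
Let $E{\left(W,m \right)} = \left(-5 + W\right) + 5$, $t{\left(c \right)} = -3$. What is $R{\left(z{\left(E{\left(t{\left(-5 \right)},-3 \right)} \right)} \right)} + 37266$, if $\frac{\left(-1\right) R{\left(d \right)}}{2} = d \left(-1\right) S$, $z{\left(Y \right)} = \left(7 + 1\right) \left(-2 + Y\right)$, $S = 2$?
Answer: $37106$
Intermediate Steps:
$E{\left(W,m \right)} = W$
$z{\left(Y \right)} = -16 + 8 Y$ ($z{\left(Y \right)} = 8 \left(-2 + Y\right) = -16 + 8 Y$)
$R{\left(d \right)} = 4 d$ ($R{\left(d \right)} = - 2 d \left(-1\right) 2 = - 2 - d 2 = - 2 \left(- 2 d\right) = 4 d$)
$R{\left(z{\left(E{\left(t{\left(-5 \right)},-3 \right)} \right)} \right)} + 37266 = 4 \left(-16 + 8 \left(-3\right)\right) + 37266 = 4 \left(-16 - 24\right) + 37266 = 4 \left(-40\right) + 37266 = -160 + 37266 = 37106$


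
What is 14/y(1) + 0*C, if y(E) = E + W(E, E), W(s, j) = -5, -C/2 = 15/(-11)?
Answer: -7/2 ≈ -3.5000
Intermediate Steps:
C = 30/11 (C = -30/(-11) = -30*(-1)/11 = -2*(-15/11) = 30/11 ≈ 2.7273)
y(E) = -5 + E (y(E) = E - 5 = -5 + E)
14/y(1) + 0*C = 14/(-5 + 1) + 0*(30/11) = 14/(-4) + 0 = 14*(-¼) + 0 = -7/2 + 0 = -7/2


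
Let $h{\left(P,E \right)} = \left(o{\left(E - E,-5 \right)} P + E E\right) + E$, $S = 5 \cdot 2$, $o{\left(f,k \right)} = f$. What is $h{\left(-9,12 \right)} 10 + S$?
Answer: $1570$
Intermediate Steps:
$S = 10$
$h{\left(P,E \right)} = E + E^{2}$ ($h{\left(P,E \right)} = \left(\left(E - E\right) P + E E\right) + E = \left(0 P + E^{2}\right) + E = \left(0 + E^{2}\right) + E = E^{2} + E = E + E^{2}$)
$h{\left(-9,12 \right)} 10 + S = 12 \left(1 + 12\right) 10 + 10 = 12 \cdot 13 \cdot 10 + 10 = 156 \cdot 10 + 10 = 1560 + 10 = 1570$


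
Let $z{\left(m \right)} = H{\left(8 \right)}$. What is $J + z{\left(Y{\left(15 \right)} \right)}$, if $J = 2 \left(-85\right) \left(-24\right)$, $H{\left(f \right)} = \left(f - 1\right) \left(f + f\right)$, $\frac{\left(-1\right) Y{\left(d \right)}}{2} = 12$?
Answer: $4192$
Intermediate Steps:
$Y{\left(d \right)} = -24$ ($Y{\left(d \right)} = \left(-2\right) 12 = -24$)
$H{\left(f \right)} = 2 f \left(-1 + f\right)$ ($H{\left(f \right)} = \left(-1 + f\right) 2 f = 2 f \left(-1 + f\right)$)
$z{\left(m \right)} = 112$ ($z{\left(m \right)} = 2 \cdot 8 \left(-1 + 8\right) = 2 \cdot 8 \cdot 7 = 112$)
$J = 4080$ ($J = \left(-170\right) \left(-24\right) = 4080$)
$J + z{\left(Y{\left(15 \right)} \right)} = 4080 + 112 = 4192$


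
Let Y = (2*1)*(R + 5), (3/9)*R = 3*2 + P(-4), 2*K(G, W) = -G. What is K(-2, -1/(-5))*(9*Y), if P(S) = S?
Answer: 198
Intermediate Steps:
K(G, W) = -G/2 (K(G, W) = (-G)/2 = -G/2)
R = 6 (R = 3*(3*2 - 4) = 3*(6 - 4) = 3*2 = 6)
Y = 22 (Y = (2*1)*(6 + 5) = 2*11 = 22)
K(-2, -1/(-5))*(9*Y) = (-½*(-2))*(9*22) = 1*198 = 198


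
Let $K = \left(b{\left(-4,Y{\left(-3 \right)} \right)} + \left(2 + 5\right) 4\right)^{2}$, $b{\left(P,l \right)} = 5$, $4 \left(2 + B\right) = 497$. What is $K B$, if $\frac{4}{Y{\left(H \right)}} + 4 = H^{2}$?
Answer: $\frac{532521}{4} \approx 1.3313 \cdot 10^{5}$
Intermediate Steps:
$B = \frac{489}{4}$ ($B = -2 + \frac{1}{4} \cdot 497 = -2 + \frac{497}{4} = \frac{489}{4} \approx 122.25$)
$Y{\left(H \right)} = \frac{4}{-4 + H^{2}}$
$K = 1089$ ($K = \left(5 + \left(2 + 5\right) 4\right)^{2} = \left(5 + 7 \cdot 4\right)^{2} = \left(5 + 28\right)^{2} = 33^{2} = 1089$)
$K B = 1089 \cdot \frac{489}{4} = \frac{532521}{4}$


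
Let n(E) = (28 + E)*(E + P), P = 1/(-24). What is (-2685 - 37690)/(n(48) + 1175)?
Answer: -242250/28919 ≈ -8.3768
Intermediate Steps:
P = -1/24 ≈ -0.041667
n(E) = (28 + E)*(-1/24 + E) (n(E) = (28 + E)*(E - 1/24) = (28 + E)*(-1/24 + E))
(-2685 - 37690)/(n(48) + 1175) = (-2685 - 37690)/((-7/6 + 48² + (671/24)*48) + 1175) = -40375/((-7/6 + 2304 + 1342) + 1175) = -40375/(21869/6 + 1175) = -40375/28919/6 = -40375*6/28919 = -242250/28919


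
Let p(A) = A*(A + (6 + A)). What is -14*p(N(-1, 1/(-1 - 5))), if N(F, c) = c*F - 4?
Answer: -805/9 ≈ -89.444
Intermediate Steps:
N(F, c) = -4 + F*c (N(F, c) = F*c - 4 = -4 + F*c)
p(A) = A*(6 + 2*A)
-14*p(N(-1, 1/(-1 - 5))) = -28*(-4 - 1/(-1 - 5))*(3 + (-4 - 1/(-1 - 5))) = -28*(-4 - 1/(-6))*(3 + (-4 - 1/(-6))) = -28*(-4 - 1*(-⅙))*(3 + (-4 - 1*(-⅙))) = -28*(-4 + ⅙)*(3 + (-4 + ⅙)) = -28*(-23)*(3 - 23/6)/6 = -28*(-23)*(-5)/(6*6) = -14*115/18 = -805/9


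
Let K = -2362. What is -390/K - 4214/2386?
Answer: -2255732/1408933 ≈ -1.6010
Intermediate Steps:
-390/K - 4214/2386 = -390/(-2362) - 4214/2386 = -390*(-1/2362) - 4214*1/2386 = 195/1181 - 2107/1193 = -2255732/1408933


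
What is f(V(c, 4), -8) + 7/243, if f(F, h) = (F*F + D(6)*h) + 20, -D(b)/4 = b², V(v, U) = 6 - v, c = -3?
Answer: 304486/243 ≈ 1253.0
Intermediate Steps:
D(b) = -4*b²
f(F, h) = 20 + F² - 144*h (f(F, h) = (F*F + (-4*6²)*h) + 20 = (F² + (-4*36)*h) + 20 = (F² - 144*h) + 20 = 20 + F² - 144*h)
f(V(c, 4), -8) + 7/243 = (20 + (6 - 1*(-3))² - 144*(-8)) + 7/243 = (20 + (6 + 3)² + 1152) + 7*(1/243) = (20 + 9² + 1152) + 7/243 = (20 + 81 + 1152) + 7/243 = 1253 + 7/243 = 304486/243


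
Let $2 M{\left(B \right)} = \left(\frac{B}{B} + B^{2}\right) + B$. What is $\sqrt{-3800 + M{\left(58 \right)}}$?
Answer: $\frac{i \sqrt{8354}}{2} \approx 45.7 i$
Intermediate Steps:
$M{\left(B \right)} = \frac{1}{2} + \frac{B}{2} + \frac{B^{2}}{2}$ ($M{\left(B \right)} = \frac{\left(\frac{B}{B} + B^{2}\right) + B}{2} = \frac{\left(1 + B^{2}\right) + B}{2} = \frac{1 + B + B^{2}}{2} = \frac{1}{2} + \frac{B}{2} + \frac{B^{2}}{2}$)
$\sqrt{-3800 + M{\left(58 \right)}} = \sqrt{-3800 + \left(\frac{1}{2} + \frac{1}{2} \cdot 58 + \frac{58^{2}}{2}\right)} = \sqrt{-3800 + \left(\frac{1}{2} + 29 + \frac{1}{2} \cdot 3364\right)} = \sqrt{-3800 + \left(\frac{1}{2} + 29 + 1682\right)} = \sqrt{-3800 + \frac{3423}{2}} = \sqrt{- \frac{4177}{2}} = \frac{i \sqrt{8354}}{2}$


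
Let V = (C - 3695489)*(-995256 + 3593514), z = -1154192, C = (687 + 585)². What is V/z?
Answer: 207611307165/44392 ≈ 4.6768e+6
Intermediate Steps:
C = 1617984 (C = 1272² = 1617984)
V = -5397893986290 (V = (1617984 - 3695489)*(-995256 + 3593514) = -2077505*2598258 = -5397893986290)
V/z = -5397893986290/(-1154192) = -5397893986290*(-1/1154192) = 207611307165/44392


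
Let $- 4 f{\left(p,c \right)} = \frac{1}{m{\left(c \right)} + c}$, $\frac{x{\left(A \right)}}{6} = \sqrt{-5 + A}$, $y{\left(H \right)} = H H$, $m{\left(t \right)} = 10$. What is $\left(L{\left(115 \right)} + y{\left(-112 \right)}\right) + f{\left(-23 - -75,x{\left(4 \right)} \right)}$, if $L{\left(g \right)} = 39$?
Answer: $\frac{3422571}{272} + \frac{3 i}{272} \approx 12583.0 + 0.011029 i$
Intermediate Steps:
$y{\left(H \right)} = H^{2}$
$x{\left(A \right)} = 6 \sqrt{-5 + A}$
$f{\left(p,c \right)} = - \frac{1}{4 \left(10 + c\right)}$
$\left(L{\left(115 \right)} + y{\left(-112 \right)}\right) + f{\left(-23 - -75,x{\left(4 \right)} \right)} = \left(39 + \left(-112\right)^{2}\right) - \frac{1}{40 + 4 \cdot 6 \sqrt{-5 + 4}} = \left(39 + 12544\right) - \frac{1}{40 + 4 \cdot 6 \sqrt{-1}} = 12583 - \frac{1}{40 + 4 \cdot 6 i} = 12583 - \frac{1}{40 + 24 i} = 12583 - \frac{40 - 24 i}{2176}$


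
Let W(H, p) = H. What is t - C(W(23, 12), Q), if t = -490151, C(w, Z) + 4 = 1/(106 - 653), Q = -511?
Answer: -268110408/547 ≈ -4.9015e+5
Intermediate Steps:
C(w, Z) = -2189/547 (C(w, Z) = -4 + 1/(106 - 653) = -4 + 1/(-547) = -4 - 1/547 = -2189/547)
t - C(W(23, 12), Q) = -490151 - 1*(-2189/547) = -490151 + 2189/547 = -268110408/547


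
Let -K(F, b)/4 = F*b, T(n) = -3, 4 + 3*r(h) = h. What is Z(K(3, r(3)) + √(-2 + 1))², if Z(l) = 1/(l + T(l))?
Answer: -I/2 ≈ -0.5*I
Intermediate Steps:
r(h) = -4/3 + h/3
K(F, b) = -4*F*b
Z(l) = 1/(-3 + l) (Z(l) = 1/(l - 3) = 1/(-3 + l))
Z(K(3, r(3)) + √(-2 + 1))² = (1/(-3 + (-4*3*(-4/3 + (⅓)*3) + √(-2 + 1))))² = (1/(-3 + (-4*3*(-4/3 + 1) + √(-1))))² = (1/(-3 + (-4*3*(-⅓) + I)))² = (1/(-3 + (4 + I)))² = (1/(1 + I))² = ((1 - I)/2)² = (1 - I)²/4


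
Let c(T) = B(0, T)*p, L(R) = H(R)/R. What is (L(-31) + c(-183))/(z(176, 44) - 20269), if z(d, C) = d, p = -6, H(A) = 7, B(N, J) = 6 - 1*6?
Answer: 7/622883 ≈ 1.1238e-5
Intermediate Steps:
B(N, J) = 0 (B(N, J) = 6 - 6 = 0)
L(R) = 7/R
c(T) = 0 (c(T) = 0*(-6) = 0)
(L(-31) + c(-183))/(z(176, 44) - 20269) = (7/(-31) + 0)/(176 - 20269) = (7*(-1/31) + 0)/(-20093) = (-7/31 + 0)*(-1/20093) = -7/31*(-1/20093) = 7/622883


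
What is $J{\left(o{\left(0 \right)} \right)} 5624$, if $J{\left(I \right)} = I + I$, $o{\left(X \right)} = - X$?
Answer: $0$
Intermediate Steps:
$J{\left(I \right)} = 2 I$
$J{\left(o{\left(0 \right)} \right)} 5624 = 2 \left(\left(-1\right) 0\right) 5624 = 2 \cdot 0 \cdot 5624 = 0 \cdot 5624 = 0$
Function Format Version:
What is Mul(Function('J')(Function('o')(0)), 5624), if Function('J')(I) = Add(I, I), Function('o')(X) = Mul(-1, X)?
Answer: 0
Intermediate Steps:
Function('J')(I) = Mul(2, I)
Mul(Function('J')(Function('o')(0)), 5624) = Mul(Mul(2, Mul(-1, 0)), 5624) = Mul(Mul(2, 0), 5624) = Mul(0, 5624) = 0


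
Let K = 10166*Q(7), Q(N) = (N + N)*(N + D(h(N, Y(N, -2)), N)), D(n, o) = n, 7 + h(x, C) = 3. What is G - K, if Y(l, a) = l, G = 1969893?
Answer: 1542921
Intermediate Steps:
h(x, C) = -4 (h(x, C) = -7 + 3 = -4)
Q(N) = 2*N*(-4 + N) (Q(N) = (N + N)*(N - 4) = (2*N)*(-4 + N) = 2*N*(-4 + N))
K = 426972 (K = 10166*(2*7*(-4 + 7)) = 10166*(2*7*3) = 10166*42 = 426972)
G - K = 1969893 - 1*426972 = 1969893 - 426972 = 1542921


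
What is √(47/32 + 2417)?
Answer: 3*√17198/8 ≈ 49.178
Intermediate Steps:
√(47/32 + 2417) = √(77391/32) = 3*√17198/8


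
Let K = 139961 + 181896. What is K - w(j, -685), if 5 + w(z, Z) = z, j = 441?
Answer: 321421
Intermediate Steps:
w(z, Z) = -5 + z
K = 321857
K - w(j, -685) = 321857 - (-5 + 441) = 321857 - 1*436 = 321857 - 436 = 321421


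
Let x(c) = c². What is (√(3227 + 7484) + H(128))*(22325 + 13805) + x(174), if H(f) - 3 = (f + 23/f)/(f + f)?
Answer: 2568296199/16384 + 36130*√10711 ≈ 3.8960e+6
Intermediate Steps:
H(f) = 3 + (f + 23/f)/(2*f) (H(f) = 3 + (f + 23/f)/(f + f) = 3 + (f + 23/f)/((2*f)) = 3 + (f + 23/f)*(1/(2*f)) = 3 + (f + 23/f)/(2*f))
(√(3227 + 7484) + H(128))*(22325 + 13805) + x(174) = (√(3227 + 7484) + (7/2 + (23/2)/128²))*(22325 + 13805) + 174² = (√10711 + (7/2 + (23/2)*(1/16384)))*36130 + 30276 = (√10711 + (7/2 + 23/32768))*36130 + 30276 = (√10711 + 114711/32768)*36130 + 30276 = (114711/32768 + √10711)*36130 + 30276 = (2072254215/16384 + 36130*√10711) + 30276 = 2568296199/16384 + 36130*√10711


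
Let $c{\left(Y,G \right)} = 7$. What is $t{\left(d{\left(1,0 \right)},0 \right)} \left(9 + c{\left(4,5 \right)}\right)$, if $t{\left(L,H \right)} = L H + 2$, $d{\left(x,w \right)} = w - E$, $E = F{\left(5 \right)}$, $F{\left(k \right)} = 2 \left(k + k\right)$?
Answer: $32$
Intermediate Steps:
$F{\left(k \right)} = 4 k$ ($F{\left(k \right)} = 2 \cdot 2 k = 4 k$)
$E = 20$ ($E = 4 \cdot 5 = 20$)
$d{\left(x,w \right)} = -20 + w$ ($d{\left(x,w \right)} = w - 20 = -20 + w$)
$t{\left(L,H \right)} = 2 + H L$ ($t{\left(L,H \right)} = H L + 2 = 2 + H L$)
$t{\left(d{\left(1,0 \right)},0 \right)} \left(9 + c{\left(4,5 \right)}\right) = \left(2 + 0 \left(-20 + 0\right)\right) \left(9 + 7\right) = \left(2 + 0 \left(-20\right)\right) 16 = \left(2 + 0\right) 16 = 2 \cdot 16 = 32$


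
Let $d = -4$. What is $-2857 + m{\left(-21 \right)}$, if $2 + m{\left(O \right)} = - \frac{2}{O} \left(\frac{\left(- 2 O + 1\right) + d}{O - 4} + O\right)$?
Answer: $- \frac{500701}{175} \approx -2861.1$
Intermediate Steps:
$m{\left(O \right)} = -2 - \frac{2 \left(O + \frac{-3 - 2 O}{-4 + O}\right)}{O}$ ($m{\left(O \right)} = -2 + - \frac{2}{O} \left(\frac{\left(- 2 O + 1\right) - 4}{O - 4} + O\right) = -2 + - \frac{2}{O} \left(\frac{\left(1 - 2 O\right) - 4}{-4 + O} + O\right) = -2 + - \frac{2}{O} \left(\frac{-3 - 2 O}{-4 + O} + O\right) = -2 + - \frac{2}{O} \left(O + \frac{-3 - 2 O}{-4 + O}\right) = -2 - \frac{2 \left(O + \frac{-3 - 2 O}{-4 + O}\right)}{O}$)
$-2857 + m{\left(-21 \right)} = -2857 + \frac{2 \left(3 - 2 \left(-21\right)^{2} + 10 \left(-21\right)\right)}{\left(-21\right) \left(-4 - 21\right)} = -2857 + 2 \left(- \frac{1}{21}\right) \frac{1}{-25} \left(3 - 882 - 210\right) = -2857 + 2 \left(- \frac{1}{21}\right) \left(- \frac{1}{25}\right) \left(3 - 882 - 210\right) = -2857 + 2 \left(- \frac{1}{21}\right) \left(- \frac{1}{25}\right) \left(-1089\right) = -2857 - \frac{726}{175} = - \frac{500701}{175}$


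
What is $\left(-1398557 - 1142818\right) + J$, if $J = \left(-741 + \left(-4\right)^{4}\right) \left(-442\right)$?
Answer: $-2327005$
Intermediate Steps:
$J = 214370$ ($J = \left(-741 + 256\right) \left(-442\right) = \left(-485\right) \left(-442\right) = 214370$)
$\left(-1398557 - 1142818\right) + J = \left(-1398557 - 1142818\right) + 214370 = -2541375 + 214370 = -2327005$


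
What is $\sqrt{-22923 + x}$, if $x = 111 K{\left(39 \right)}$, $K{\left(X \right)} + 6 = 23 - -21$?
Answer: $i \sqrt{18705} \approx 136.77 i$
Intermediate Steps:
$K{\left(X \right)} = 38$ ($K{\left(X \right)} = -6 + \left(23 - -21\right) = -6 + \left(23 + 21\right) = -6 + 44 = 38$)
$x = 4218$ ($x = 111 \cdot 38 = 4218$)
$\sqrt{-22923 + x} = \sqrt{-22923 + 4218} = \sqrt{-18705} = i \sqrt{18705}$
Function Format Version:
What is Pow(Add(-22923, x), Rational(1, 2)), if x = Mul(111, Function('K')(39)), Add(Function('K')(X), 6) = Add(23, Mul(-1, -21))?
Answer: Mul(I, Pow(18705, Rational(1, 2))) ≈ Mul(136.77, I)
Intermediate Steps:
Function('K')(X) = 38 (Function('K')(X) = Add(-6, Add(23, Mul(-1, -21))) = Add(-6, Add(23, 21)) = Add(-6, 44) = 38)
x = 4218 (x = Mul(111, 38) = 4218)
Pow(Add(-22923, x), Rational(1, 2)) = Pow(Add(-22923, 4218), Rational(1, 2)) = Pow(-18705, Rational(1, 2)) = Mul(I, Pow(18705, Rational(1, 2)))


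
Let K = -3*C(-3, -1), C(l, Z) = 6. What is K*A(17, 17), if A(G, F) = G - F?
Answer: 0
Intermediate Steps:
K = -18 (K = -3*6 = -18)
K*A(17, 17) = -18*(17 - 1*17) = -18*(17 - 17) = -18*0 = 0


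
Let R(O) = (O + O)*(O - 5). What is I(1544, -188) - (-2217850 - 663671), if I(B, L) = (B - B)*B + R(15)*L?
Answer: 2825121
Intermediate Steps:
R(O) = 2*O*(-5 + O) (R(O) = (2*O)*(-5 + O) = 2*O*(-5 + O))
I(B, L) = 300*L (I(B, L) = (B - B)*B + (2*15*(-5 + 15))*L = 0*B + (2*15*10)*L = 0 + 300*L = 300*L)
I(1544, -188) - (-2217850 - 663671) = 300*(-188) - (-2217850 - 663671) = -56400 - 1*(-2881521) = -56400 + 2881521 = 2825121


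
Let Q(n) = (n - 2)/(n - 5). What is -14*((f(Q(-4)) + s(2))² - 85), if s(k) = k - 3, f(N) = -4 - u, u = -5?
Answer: 1190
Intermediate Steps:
Q(n) = (-2 + n)/(-5 + n)
f(N) = 1 (f(N) = -4 - 1*(-5) = -4 + 5 = 1)
s(k) = -3 + k
-14*((f(Q(-4)) + s(2))² - 85) = -14*((1 + (-3 + 2))² - 85) = -14*((1 - 1)² - 85) = -14*(0² - 85) = -14*(0 - 85) = -14*(-85) = 1190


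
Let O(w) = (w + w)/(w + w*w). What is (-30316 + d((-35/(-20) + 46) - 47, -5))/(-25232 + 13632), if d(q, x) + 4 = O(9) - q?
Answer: 606411/232000 ≈ 2.6138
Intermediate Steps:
O(w) = 2*w/(w + w²) (O(w) = (2*w)/(w + w²) = 2*w/(w + w²))
d(q, x) = -19/5 - q (d(q, x) = -4 + (2/(1 + 9) - q) = -4 + (2/10 - q) = -4 + (2*(⅒) - q) = -4 + (⅕ - q) = -19/5 - q)
(-30316 + d((-35/(-20) + 46) - 47, -5))/(-25232 + 13632) = (-30316 + (-19/5 - ((-35/(-20) + 46) - 47)))/(-25232 + 13632) = (-30316 + (-19/5 - ((-35*(-1/20) + 46) - 47)))/(-11600) = (-30316 + (-19/5 - ((7/4 + 46) - 47)))*(-1/11600) = (-30316 + (-19/5 - (191/4 - 47)))*(-1/11600) = (-30316 + (-19/5 - 1*¾))*(-1/11600) = (-30316 + (-19/5 - ¾))*(-1/11600) = (-30316 - 91/20)*(-1/11600) = -606411/20*(-1/11600) = 606411/232000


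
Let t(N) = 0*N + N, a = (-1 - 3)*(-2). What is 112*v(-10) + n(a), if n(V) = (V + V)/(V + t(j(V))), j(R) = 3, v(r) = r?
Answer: -12304/11 ≈ -1118.5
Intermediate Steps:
a = 8 (a = -4*(-2) = 8)
t(N) = N (t(N) = 0 + N = N)
n(V) = 2*V/(3 + V) (n(V) = (V + V)/(V + 3) = (2*V)/(3 + V) = 2*V/(3 + V))
112*v(-10) + n(a) = 112*(-10) + 2*8/(3 + 8) = -1120 + 2*8/11 = -1120 + 2*8*(1/11) = -1120 + 16/11 = -12304/11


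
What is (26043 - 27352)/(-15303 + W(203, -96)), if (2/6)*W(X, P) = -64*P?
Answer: -187/447 ≈ -0.41834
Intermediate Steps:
W(X, P) = -192*P (W(X, P) = 3*(-64*P) = -192*P)
(26043 - 27352)/(-15303 + W(203, -96)) = (26043 - 27352)/(-15303 - 192*(-96)) = -1309/(-15303 + 18432) = -1309/3129 = -1309*1/3129 = -187/447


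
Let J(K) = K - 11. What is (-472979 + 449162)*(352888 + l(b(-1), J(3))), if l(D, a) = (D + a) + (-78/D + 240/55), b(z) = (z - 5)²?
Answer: -184919959339/22 ≈ -8.4055e+9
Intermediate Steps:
J(K) = -11 + K
b(z) = (-5 + z)²
l(D, a) = 48/11 + D + a - 78/D (l(D, a) = (D + a) + (-78/D + 240*(1/55)) = (D + a) + (-78/D + 48/11) = (D + a) + (48/11 - 78/D) = 48/11 + D + a - 78/D)
(-472979 + 449162)*(352888 + l(b(-1), J(3))) = (-472979 + 449162)*(352888 + (48/11 + (-5 - 1)² + (-11 + 3) - 78/(-5 - 1)²)) = -23817*(352888 + (48/11 + (-6)² - 8 - 78/((-6)²))) = -23817*(352888 + (48/11 + 36 - 8 - 78/36)) = -23817*(352888 + (48/11 + 36 - 8 - 78*1/36)) = -23817*(352888 + (48/11 + 36 - 8 - 13/6)) = -23817*(352888 + 1993/66) = -23817*23292601/66 = -184919959339/22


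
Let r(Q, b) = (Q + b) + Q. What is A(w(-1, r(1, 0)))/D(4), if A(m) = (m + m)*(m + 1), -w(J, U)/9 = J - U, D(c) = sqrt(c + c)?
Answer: 378*sqrt(2) ≈ 534.57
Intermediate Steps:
r(Q, b) = b + 2*Q
D(c) = sqrt(2)*sqrt(c) (D(c) = sqrt(2*c) = sqrt(2)*sqrt(c))
w(J, U) = -9*J + 9*U (w(J, U) = -9*(J - U) = -9*J + 9*U)
A(m) = 2*m*(1 + m) (A(m) = (2*m)*(1 + m) = 2*m*(1 + m))
A(w(-1, r(1, 0)))/D(4) = (2*(-9*(-1) + 9*(0 + 2*1))*(1 + (-9*(-1) + 9*(0 + 2*1))))/((sqrt(2)*sqrt(4))) = (2*(9 + 9*(0 + 2))*(1 + (9 + 9*(0 + 2))))/((sqrt(2)*2)) = (2*(9 + 9*2)*(1 + (9 + 9*2)))/((2*sqrt(2))) = (2*(9 + 18)*(1 + (9 + 18)))*(sqrt(2)/4) = (2*27*(1 + 27))*(sqrt(2)/4) = (2*27*28)*(sqrt(2)/4) = 1512*(sqrt(2)/4) = 378*sqrt(2)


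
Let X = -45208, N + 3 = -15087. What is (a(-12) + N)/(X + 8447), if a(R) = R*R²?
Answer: 16818/36761 ≈ 0.45750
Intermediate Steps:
N = -15090 (N = -3 - 15087 = -15090)
a(R) = R³
(a(-12) + N)/(X + 8447) = ((-12)³ - 15090)/(-45208 + 8447) = (-1728 - 15090)/(-36761) = -16818*(-1/36761) = 16818/36761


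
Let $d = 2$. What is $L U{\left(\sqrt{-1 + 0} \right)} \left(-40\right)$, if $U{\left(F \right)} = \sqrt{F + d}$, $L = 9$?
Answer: $- 360 \sqrt{2 + i} \approx -523.92 - 123.68 i$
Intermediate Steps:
$U{\left(F \right)} = \sqrt{2 + F}$ ($U{\left(F \right)} = \sqrt{F + 2} = \sqrt{2 + F}$)
$L U{\left(\sqrt{-1 + 0} \right)} \left(-40\right) = 9 \sqrt{2 + \sqrt{-1 + 0}} \left(-40\right) = 9 \sqrt{2 + \sqrt{-1}} \left(-40\right) = 9 \sqrt{2 + i} \left(-40\right) = - 360 \sqrt{2 + i}$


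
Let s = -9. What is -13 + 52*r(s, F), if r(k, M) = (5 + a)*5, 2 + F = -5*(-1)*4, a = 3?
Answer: 2067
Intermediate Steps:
F = 18 (F = -2 - 5*(-1)*4 = -2 + 5*4 = -2 + 20 = 18)
r(k, M) = 40 (r(k, M) = (5 + 3)*5 = 8*5 = 40)
-13 + 52*r(s, F) = -13 + 52*40 = -13 + 2080 = 2067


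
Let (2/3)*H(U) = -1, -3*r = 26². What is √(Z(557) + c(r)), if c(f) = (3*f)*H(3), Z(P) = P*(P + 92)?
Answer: √362507 ≈ 602.09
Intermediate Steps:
r = -676/3 (r = -⅓*26² = -⅓*676 = -676/3 ≈ -225.33)
H(U) = -3/2 (H(U) = (3/2)*(-1) = -3/2)
Z(P) = P*(92 + P)
c(f) = -9*f/2 (c(f) = (3*f)*(-3/2) = -9*f/2)
√(Z(557) + c(r)) = √(557*(92 + 557) - 9/2*(-676/3)) = √(557*649 + 1014) = √(361493 + 1014) = √362507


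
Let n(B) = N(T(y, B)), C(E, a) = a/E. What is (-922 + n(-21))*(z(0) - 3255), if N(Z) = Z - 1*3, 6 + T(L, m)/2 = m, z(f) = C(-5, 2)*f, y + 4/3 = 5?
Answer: 3186645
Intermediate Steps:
y = 11/3 (y = -4/3 + 5 = 11/3 ≈ 3.6667)
z(f) = -2*f/5 (z(f) = (2/(-5))*f = (2*(-1/5))*f = -2*f/5)
T(L, m) = -12 + 2*m
N(Z) = -3 + Z (N(Z) = Z - 3 = -3 + Z)
n(B) = -15 + 2*B (n(B) = -3 + (-12 + 2*B) = -15 + 2*B)
(-922 + n(-21))*(z(0) - 3255) = (-922 + (-15 + 2*(-21)))*(-2/5*0 - 3255) = (-922 + (-15 - 42))*(0 - 3255) = (-922 - 57)*(-3255) = -979*(-3255) = 3186645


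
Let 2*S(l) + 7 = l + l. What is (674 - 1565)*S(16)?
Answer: -22275/2 ≈ -11138.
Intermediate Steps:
S(l) = -7/2 + l (S(l) = -7/2 + (l + l)/2 = -7/2 + (2*l)/2 = -7/2 + l)
(674 - 1565)*S(16) = (674 - 1565)*(-7/2 + 16) = -891*25/2 = -22275/2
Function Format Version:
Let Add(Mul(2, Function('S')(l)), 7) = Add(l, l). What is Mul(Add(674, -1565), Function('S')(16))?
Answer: Rational(-22275, 2) ≈ -11138.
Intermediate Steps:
Function('S')(l) = Add(Rational(-7, 2), l) (Function('S')(l) = Add(Rational(-7, 2), Mul(Rational(1, 2), Add(l, l))) = Add(Rational(-7, 2), Mul(Rational(1, 2), Mul(2, l))) = Add(Rational(-7, 2), l))
Mul(Add(674, -1565), Function('S')(16)) = Mul(Add(674, -1565), Add(Rational(-7, 2), 16)) = Mul(-891, Rational(25, 2)) = Rational(-22275, 2)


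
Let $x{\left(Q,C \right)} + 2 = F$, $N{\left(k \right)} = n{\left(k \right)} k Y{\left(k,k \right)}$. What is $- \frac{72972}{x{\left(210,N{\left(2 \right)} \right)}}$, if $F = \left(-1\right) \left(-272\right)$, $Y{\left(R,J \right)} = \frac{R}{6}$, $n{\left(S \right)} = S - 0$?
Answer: $- \frac{4054}{15} \approx -270.27$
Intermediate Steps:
$n{\left(S \right)} = S$ ($n{\left(S \right)} = S + 0 = S$)
$Y{\left(R,J \right)} = \frac{R}{6}$ ($Y{\left(R,J \right)} = R \frac{1}{6} = \frac{R}{6}$)
$N{\left(k \right)} = \frac{k^{3}}{6}$ ($N{\left(k \right)} = k k \frac{k}{6} = k^{2} \frac{k}{6} = \frac{k^{3}}{6}$)
$F = 272$
$x{\left(Q,C \right)} = 270$ ($x{\left(Q,C \right)} = -2 + 272 = 270$)
$- \frac{72972}{x{\left(210,N{\left(2 \right)} \right)}} = - \frac{72972}{270} = \left(-72972\right) \frac{1}{270} = - \frac{4054}{15}$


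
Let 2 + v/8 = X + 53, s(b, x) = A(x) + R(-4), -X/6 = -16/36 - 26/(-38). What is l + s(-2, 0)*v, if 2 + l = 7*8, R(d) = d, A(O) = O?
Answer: -87322/57 ≈ -1532.0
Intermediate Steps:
X = -82/57 (X = -6*(-16/36 - 26/(-38)) = -6*(-16*1/36 - 26*(-1/38)) = -6*(-4/9 + 13/19) = -6*41/171 = -82/57 ≈ -1.4386)
s(b, x) = -4 + x (s(b, x) = x - 4 = -4 + x)
l = 54 (l = -2 + 7*8 = -2 + 56 = 54)
v = 22600/57 (v = -16 + 8*(-82/57 + 53) = -16 + 8*(2939/57) = -16 + 23512/57 = 22600/57 ≈ 396.49)
l + s(-2, 0)*v = 54 + (-4 + 0)*(22600/57) = 54 - 4*22600/57 = 54 - 90400/57 = -87322/57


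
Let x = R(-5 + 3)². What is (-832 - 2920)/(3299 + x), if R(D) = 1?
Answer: -938/825 ≈ -1.1370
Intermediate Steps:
x = 1 (x = 1² = 1)
(-832 - 2920)/(3299 + x) = (-832 - 2920)/(3299 + 1) = -3752/3300 = -3752*1/3300 = -938/825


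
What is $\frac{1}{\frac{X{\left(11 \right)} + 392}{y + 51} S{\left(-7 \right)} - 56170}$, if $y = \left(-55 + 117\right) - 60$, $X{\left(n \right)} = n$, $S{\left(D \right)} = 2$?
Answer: $- \frac{53}{2976204} \approx -1.7808 \cdot 10^{-5}$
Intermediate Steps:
$y = 2$ ($y = 62 - 60 = 2$)
$\frac{1}{\frac{X{\left(11 \right)} + 392}{y + 51} S{\left(-7 \right)} - 56170} = \frac{1}{\frac{11 + 392}{2 + 51} \cdot 2 - 56170} = \frac{1}{\frac{403}{53} \cdot 2 - 56170} = \frac{1}{\frac{806}{53} - 56170} = \frac{1}{- \frac{2976204}{53}} = - \frac{53}{2976204}$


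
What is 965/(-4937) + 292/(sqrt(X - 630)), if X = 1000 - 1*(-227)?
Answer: -965/4937 + 292*sqrt(597)/597 ≈ 11.755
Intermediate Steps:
X = 1227 (X = 1000 + 227 = 1227)
965/(-4937) + 292/(sqrt(X - 630)) = 965/(-4937) + 292/(sqrt(1227 - 630)) = 965*(-1/4937) + 292/(sqrt(597)) = -965/4937 + 292*(sqrt(597)/597) = -965/4937 + 292*sqrt(597)/597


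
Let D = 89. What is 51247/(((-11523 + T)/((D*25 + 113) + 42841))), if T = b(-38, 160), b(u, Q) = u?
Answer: -2315288213/11561 ≈ -2.0027e+5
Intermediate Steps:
T = -38
51247/(((-11523 + T)/((D*25 + 113) + 42841))) = 51247/(((-11523 - 38)/((89*25 + 113) + 42841))) = 51247/((-11561/((2225 + 113) + 42841))) = 51247/((-11561/(2338 + 42841))) = 51247/((-11561/45179)) = 51247/((-11561*1/45179)) = 51247/(-11561/45179) = 51247*(-45179/11561) = -2315288213/11561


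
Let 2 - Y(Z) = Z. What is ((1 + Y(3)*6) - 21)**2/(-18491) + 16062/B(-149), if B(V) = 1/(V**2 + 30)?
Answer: 6602661287426/18491 ≈ 3.5707e+8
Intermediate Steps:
Y(Z) = 2 - Z
B(V) = 1/(30 + V**2)
((1 + Y(3)*6) - 21)**2/(-18491) + 16062/B(-149) = ((1 + (2 - 1*3)*6) - 21)**2/(-18491) + 16062/(1/(30 + (-149)**2)) = ((1 + (2 - 3)*6) - 21)**2*(-1/18491) + 16062/(1/(30 + 22201)) = ((1 - 1*6) - 21)**2*(-1/18491) + 16062/(1/22231) = ((1 - 6) - 21)**2*(-1/18491) + 16062/(1/22231) = (-5 - 21)**2*(-1/18491) + 16062*22231 = (-26)**2*(-1/18491) + 357074322 = 676*(-1/18491) + 357074322 = -676/18491 + 357074322 = 6602661287426/18491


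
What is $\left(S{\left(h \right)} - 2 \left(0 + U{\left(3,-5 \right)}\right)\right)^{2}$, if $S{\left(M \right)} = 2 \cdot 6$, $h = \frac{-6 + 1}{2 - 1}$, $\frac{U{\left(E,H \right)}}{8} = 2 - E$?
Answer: $784$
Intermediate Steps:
$U{\left(E,H \right)} = 16 - 8 E$ ($U{\left(E,H \right)} = 8 \left(2 - E\right) = 16 - 8 E$)
$h = -5$ ($h = - \frac{5}{1} = \left(-5\right) 1 = -5$)
$S{\left(M \right)} = 12$
$\left(S{\left(h \right)} - 2 \left(0 + U{\left(3,-5 \right)}\right)\right)^{2} = \left(12 - 2 \left(0 + \left(16 - 24\right)\right)\right)^{2} = \left(12 - 2 \left(0 - 8\right)\right)^{2} = \left(12 - -16\right)^{2} = \left(12 + 16\right)^{2} = 28^{2} = 784$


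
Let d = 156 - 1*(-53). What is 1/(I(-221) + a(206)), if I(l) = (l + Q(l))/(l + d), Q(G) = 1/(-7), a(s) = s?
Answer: 7/1571 ≈ 0.0044558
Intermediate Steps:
d = 209 (d = 156 + 53 = 209)
Q(G) = -⅐
I(l) = (-⅐ + l)/(209 + l) (I(l) = (l - ⅐)/(l + 209) = (-⅐ + l)/(209 + l))
1/(I(-221) + a(206)) = 1/((-⅐ - 221)/(209 - 221) + 206) = 1/(-1548/7/(-12) + 206) = 1/(-1/12*(-1548/7) + 206) = 1/(129/7 + 206) = 1/(1571/7) = 7/1571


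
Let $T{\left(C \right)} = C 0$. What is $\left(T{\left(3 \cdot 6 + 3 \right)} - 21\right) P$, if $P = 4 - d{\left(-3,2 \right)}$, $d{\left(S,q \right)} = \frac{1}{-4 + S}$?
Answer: $-87$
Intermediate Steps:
$T{\left(C \right)} = 0$
$P = \frac{29}{7}$ ($P = 4 - \frac{1}{-4 - 3} = 4 - \frac{1}{-7} = 4 - - \frac{1}{7} = 4 + \frac{1}{7} = \frac{29}{7} \approx 4.1429$)
$\left(T{\left(3 \cdot 6 + 3 \right)} - 21\right) P = \left(0 - 21\right) \frac{29}{7} = \left(-21\right) \frac{29}{7} = -87$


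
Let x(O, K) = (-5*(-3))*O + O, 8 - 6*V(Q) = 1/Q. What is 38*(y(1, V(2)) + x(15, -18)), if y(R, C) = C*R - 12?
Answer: 17423/2 ≈ 8711.5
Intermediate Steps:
V(Q) = 4/3 - 1/(6*Q)
x(O, K) = 16*O (x(O, K) = 15*O + O = 16*O)
y(R, C) = -12 + C*R
38*(y(1, V(2)) + x(15, -18)) = 38*((-12 + ((⅙)*(-1 + 8*2)/2)*1) + 16*15) = 38*((-12 + ((⅙)*(½)*(-1 + 16))*1) + 240) = 38*((-12 + ((⅙)*(½)*15)*1) + 240) = 38*((-12 + (5/4)*1) + 240) = 38*((-12 + 5/4) + 240) = 38*(-43/4 + 240) = 38*(917/4) = 17423/2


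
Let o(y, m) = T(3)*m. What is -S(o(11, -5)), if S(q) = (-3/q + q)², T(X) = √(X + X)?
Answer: -7203/50 ≈ -144.06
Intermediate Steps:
T(X) = √2*√X (T(X) = √(2*X) = √2*√X)
o(y, m) = m*√6 (o(y, m) = (√2*√3)*m = √6*m = m*√6)
S(q) = (q - 3/q)²
-S(o(11, -5)) = -(-3 + (-5*√6)²)²/(-5*√6)² = -(-3 + 150)²/150 = -147²/150 = -21609/150 = -1*7203/50 = -7203/50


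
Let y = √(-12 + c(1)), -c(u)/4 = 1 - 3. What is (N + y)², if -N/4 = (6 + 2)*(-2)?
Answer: 4092 + 256*I ≈ 4092.0 + 256.0*I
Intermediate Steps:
c(u) = 8 (c(u) = -4*(1 - 3) = -4*(-2) = 8)
y = 2*I (y = √(-12 + 8) = √(-4) = 2*I ≈ 2.0*I)
N = 64 (N = -4*(6 + 2)*(-2) = -32*(-2) = -4*(-16) = 64)
(N + y)² = (64 + 2*I)²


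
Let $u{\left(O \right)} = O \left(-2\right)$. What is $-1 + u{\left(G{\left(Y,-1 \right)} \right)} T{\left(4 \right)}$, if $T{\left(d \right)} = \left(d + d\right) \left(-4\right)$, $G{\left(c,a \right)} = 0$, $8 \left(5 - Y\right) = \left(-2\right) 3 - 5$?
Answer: $-1$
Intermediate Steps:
$Y = \frac{51}{8}$ ($Y = 5 - \frac{\left(-2\right) 3 - 5}{8} = 5 - \frac{-6 - 5}{8} = 5 - - \frac{11}{8} = 5 + \frac{11}{8} = \frac{51}{8} \approx 6.375$)
$u{\left(O \right)} = - 2 O$
$T{\left(d \right)} = - 8 d$ ($T{\left(d \right)} = 2 d \left(-4\right) = - 8 d$)
$-1 + u{\left(G{\left(Y,-1 \right)} \right)} T{\left(4 \right)} = -1 + \left(-2\right) 0 \left(\left(-8\right) 4\right) = -1 + 0 \left(-32\right) = -1 + 0 = -1$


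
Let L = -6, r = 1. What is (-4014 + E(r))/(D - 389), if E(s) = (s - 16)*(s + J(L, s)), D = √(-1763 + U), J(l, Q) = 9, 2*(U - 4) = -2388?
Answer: 809898/77137 + 2082*I*√2953/77137 ≈ 10.499 + 1.4667*I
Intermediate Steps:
U = -1190 (U = 4 + (½)*(-2388) = 4 - 1194 = -1190)
D = I*√2953 (D = √(-1763 - 1190) = √(-2953) = I*√2953 ≈ 54.341*I)
E(s) = (-16 + s)*(9 + s) (E(s) = (s - 16)*(s + 9) = (-16 + s)*(9 + s))
(-4014 + E(r))/(D - 389) = (-4014 + (-144 + 1² - 7*1))/(I*√2953 - 389) = (-4014 + (-144 + 1 - 7))/(-389 + I*√2953) = (-4014 - 150)/(-389 + I*√2953) = -4164/(-389 + I*√2953)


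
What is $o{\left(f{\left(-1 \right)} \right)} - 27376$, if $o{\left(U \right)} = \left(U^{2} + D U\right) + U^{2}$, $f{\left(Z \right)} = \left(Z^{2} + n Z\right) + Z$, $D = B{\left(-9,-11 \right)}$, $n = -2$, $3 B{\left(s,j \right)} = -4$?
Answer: $- \frac{82112}{3} \approx -27371.0$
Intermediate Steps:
$B{\left(s,j \right)} = - \frac{4}{3}$ ($B{\left(s,j \right)} = \frac{1}{3} \left(-4\right) = - \frac{4}{3}$)
$D = - \frac{4}{3} \approx -1.3333$
$f{\left(Z \right)} = Z^{2} - Z$ ($f{\left(Z \right)} = \left(Z^{2} - 2 Z\right) + Z = Z^{2} - Z$)
$o{\left(U \right)} = 2 U^{2} - \frac{4 U}{3}$ ($o{\left(U \right)} = \left(U^{2} - \frac{4 U}{3}\right) + U^{2} = 2 U^{2} - \frac{4 U}{3}$)
$o{\left(f{\left(-1 \right)} \right)} - 27376 = \frac{2 \left(- (-1 - 1)\right) \left(-2 + 3 \left(- (-1 - 1)\right)\right)}{3} - 27376 = \frac{2 \left(\left(-1\right) \left(-2\right)\right) \left(-2 + 3 \left(\left(-1\right) \left(-2\right)\right)\right)}{3} - 27376 = \frac{2}{3} \cdot 2 \left(-2 + 3 \cdot 2\right) - 27376 = \frac{2}{3} \cdot 2 \left(-2 + 6\right) - 27376 = \frac{2}{3} \cdot 2 \cdot 4 - 27376 = \frac{16}{3} - 27376 = - \frac{82112}{3}$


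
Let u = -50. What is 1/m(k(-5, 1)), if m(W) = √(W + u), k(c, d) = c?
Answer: -I*√55/55 ≈ -0.13484*I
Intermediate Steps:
m(W) = √(-50 + W) (m(W) = √(W - 50) = √(-50 + W))
1/m(k(-5, 1)) = 1/(√(-50 - 5)) = 1/(√(-55)) = 1/(I*√55) = -I*√55/55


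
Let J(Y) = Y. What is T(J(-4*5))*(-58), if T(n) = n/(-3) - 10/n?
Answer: -1247/3 ≈ -415.67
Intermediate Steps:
T(n) = -10/n - n/3 (T(n) = n*(-⅓) - 10/n = -n/3 - 10/n = -10/n - n/3)
T(J(-4*5))*(-58) = (-10/((-4*5)) - (-4)*5/3)*(-58) = (-10/(-20) - ⅓*(-20))*(-58) = (-10*(-1/20) + 20/3)*(-58) = (½ + 20/3)*(-58) = (43/6)*(-58) = -1247/3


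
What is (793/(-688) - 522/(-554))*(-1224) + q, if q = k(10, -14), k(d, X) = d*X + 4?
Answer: 2894437/23822 ≈ 121.50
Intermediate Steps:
k(d, X) = 4 + X*d (k(d, X) = X*d + 4 = 4 + X*d)
q = -136 (q = 4 - 14*10 = 4 - 140 = -136)
(793/(-688) - 522/(-554))*(-1224) + q = (793/(-688) - 522/(-554))*(-1224) - 136 = (793*(-1/688) - 522*(-1/554))*(-1224) - 136 = (-793/688 + 261/277)*(-1224) - 136 = -40093/190576*(-1224) - 136 = 6134229/23822 - 136 = 2894437/23822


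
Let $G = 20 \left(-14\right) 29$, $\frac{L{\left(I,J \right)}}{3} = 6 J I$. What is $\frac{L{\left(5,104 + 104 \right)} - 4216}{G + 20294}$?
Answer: $\frac{7252}{6087} \approx 1.1914$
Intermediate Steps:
$L{\left(I,J \right)} = 18 I J$ ($L{\left(I,J \right)} = 3 \cdot 6 J I = 3 \cdot 6 I J = 18 I J$)
$G = -8120$ ($G = \left(-280\right) 29 = -8120$)
$\frac{L{\left(5,104 + 104 \right)} - 4216}{G + 20294} = \frac{18 \cdot 5 \left(104 + 104\right) - 4216}{-8120 + 20294} = \frac{18 \cdot 5 \cdot 208 - 4216}{12174} = \left(18720 - 4216\right) \frac{1}{12174} = 14504 \cdot \frac{1}{12174} = \frac{7252}{6087}$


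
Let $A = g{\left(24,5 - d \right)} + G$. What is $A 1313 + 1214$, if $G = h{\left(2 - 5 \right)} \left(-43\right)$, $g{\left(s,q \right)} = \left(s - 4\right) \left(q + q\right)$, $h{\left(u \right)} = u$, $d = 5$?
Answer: $170591$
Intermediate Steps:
$g{\left(s,q \right)} = 2 q \left(-4 + s\right)$ ($g{\left(s,q \right)} = \left(-4 + s\right) 2 q = 2 q \left(-4 + s\right)$)
$G = 129$ ($G = \left(2 - 5\right) \left(-43\right) = \left(-3\right) \left(-43\right) = 129$)
$A = 129$ ($A = 2 \left(5 - 5\right) \left(-4 + 24\right) + 129 = 2 \left(5 - 5\right) 20 + 129 = 2 \cdot 0 \cdot 20 + 129 = 0 + 129 = 129$)
$A 1313 + 1214 = 129 \cdot 1313 + 1214 = 169377 + 1214 = 170591$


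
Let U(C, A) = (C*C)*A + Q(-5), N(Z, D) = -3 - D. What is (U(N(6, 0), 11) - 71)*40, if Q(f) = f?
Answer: 920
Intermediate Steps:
U(C, A) = -5 + A*C² (U(C, A) = (C*C)*A - 5 = C²*A - 5 = A*C² - 5 = -5 + A*C²)
(U(N(6, 0), 11) - 71)*40 = ((-5 + 11*(-3 - 1*0)²) - 71)*40 = ((-5 + 11*(-3 + 0)²) - 71)*40 = ((-5 + 11*(-3)²) - 71)*40 = ((-5 + 11*9) - 71)*40 = ((-5 + 99) - 71)*40 = (94 - 71)*40 = 23*40 = 920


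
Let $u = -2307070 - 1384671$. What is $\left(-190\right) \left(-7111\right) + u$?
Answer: $-2340651$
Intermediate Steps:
$u = -3691741$ ($u = -2307070 - 1384671 = -3691741$)
$\left(-190\right) \left(-7111\right) + u = \left(-190\right) \left(-7111\right) - 3691741 = 1351090 - 3691741 = -2340651$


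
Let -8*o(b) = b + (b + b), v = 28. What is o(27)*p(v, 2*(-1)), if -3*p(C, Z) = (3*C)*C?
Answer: 7938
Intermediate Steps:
o(b) = -3*b/8 (o(b) = -(b + (b + b))/8 = -(b + 2*b)/8 = -3*b/8)
p(C, Z) = -C**2 (p(C, Z) = -3*C*C/3 = -C**2)
o(27)*p(v, 2*(-1)) = (-3/8*27)*(-1*28**2) = -(-81)*784/8 = -81/8*(-784) = 7938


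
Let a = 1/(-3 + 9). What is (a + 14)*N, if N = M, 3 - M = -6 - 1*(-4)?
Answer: 425/6 ≈ 70.833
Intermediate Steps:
M = 5 (M = 3 - (-6 - 1*(-4)) = 3 - (-6 + 4) = 3 - 1*(-2) = 3 + 2 = 5)
a = ⅙ (a = 1/6 = ⅙ ≈ 0.16667)
N = 5
(a + 14)*N = (⅙ + 14)*5 = (85/6)*5 = 425/6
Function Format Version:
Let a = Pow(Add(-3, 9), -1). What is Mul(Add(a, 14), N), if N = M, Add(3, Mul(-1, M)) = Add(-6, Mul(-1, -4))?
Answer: Rational(425, 6) ≈ 70.833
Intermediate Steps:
M = 5 (M = Add(3, Mul(-1, Add(-6, Mul(-1, -4)))) = Add(3, Mul(-1, Add(-6, 4))) = Add(3, Mul(-1, -2)) = Add(3, 2) = 5)
a = Rational(1, 6) (a = Pow(6, -1) = Rational(1, 6) ≈ 0.16667)
N = 5
Mul(Add(a, 14), N) = Mul(Add(Rational(1, 6), 14), 5) = Mul(Rational(85, 6), 5) = Rational(425, 6)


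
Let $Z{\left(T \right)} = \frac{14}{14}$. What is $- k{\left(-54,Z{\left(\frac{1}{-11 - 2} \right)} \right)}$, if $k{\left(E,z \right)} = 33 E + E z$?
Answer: $1836$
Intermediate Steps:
$Z{\left(T \right)} = 1$ ($Z{\left(T \right)} = 14 \cdot \frac{1}{14} = 1$)
$- k{\left(-54,Z{\left(\frac{1}{-11 - 2} \right)} \right)} = - \left(-54\right) \left(33 + 1\right) = - \left(-54\right) 34 = \left(-1\right) \left(-1836\right) = 1836$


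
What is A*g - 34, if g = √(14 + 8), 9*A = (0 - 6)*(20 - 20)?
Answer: -34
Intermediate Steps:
A = 0 (A = ((0 - 6)*(20 - 20))/9 = (-6*0)/9 = (⅑)*0 = 0)
g = √22 ≈ 4.6904
A*g - 34 = 0*√22 - 34 = 0 - 34 = -34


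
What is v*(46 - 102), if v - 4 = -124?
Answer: 6720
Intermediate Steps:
v = -120 (v = 4 - 124 = -120)
v*(46 - 102) = -120*(46 - 102) = -120*(-56) = 6720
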